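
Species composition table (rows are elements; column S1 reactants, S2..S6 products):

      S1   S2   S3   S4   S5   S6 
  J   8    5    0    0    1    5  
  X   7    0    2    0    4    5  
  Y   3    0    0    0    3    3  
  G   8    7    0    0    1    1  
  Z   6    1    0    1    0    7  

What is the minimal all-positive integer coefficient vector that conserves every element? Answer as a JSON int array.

Coefficients: [4, 4, 5, 6, 2, 2]

J: 4·8 = 32 | 4·5+5·0+6·0+2·1+2·5 = 32
X: 4·7 = 28 | 4·0+5·2+6·0+2·4+2·5 = 28
Y: 4·3 = 12 | 4·0+5·0+6·0+2·3+2·3 = 12
G: 4·8 = 32 | 4·7+5·0+6·0+2·1+2·1 = 32
Z: 4·6 = 24 | 4·1+5·0+6·1+2·0+2·7 = 24
gcd(4,4,5,6,2,2) = 1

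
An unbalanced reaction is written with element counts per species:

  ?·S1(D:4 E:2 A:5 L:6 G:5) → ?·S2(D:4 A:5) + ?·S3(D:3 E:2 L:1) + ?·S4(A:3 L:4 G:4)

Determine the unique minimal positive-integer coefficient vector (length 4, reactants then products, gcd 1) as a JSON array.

D: 4·4 = 16 | 1·4+4·3+5·0 = 16
E: 4·2 = 8 | 1·0+4·2+5·0 = 8
A: 4·5 = 20 | 1·5+4·0+5·3 = 20
L: 4·6 = 24 | 1·0+4·1+5·4 = 24
G: 4·5 = 20 | 1·0+4·0+5·4 = 20
gcd(4,1,4,5) = 1

Coefficients: [4, 1, 4, 5]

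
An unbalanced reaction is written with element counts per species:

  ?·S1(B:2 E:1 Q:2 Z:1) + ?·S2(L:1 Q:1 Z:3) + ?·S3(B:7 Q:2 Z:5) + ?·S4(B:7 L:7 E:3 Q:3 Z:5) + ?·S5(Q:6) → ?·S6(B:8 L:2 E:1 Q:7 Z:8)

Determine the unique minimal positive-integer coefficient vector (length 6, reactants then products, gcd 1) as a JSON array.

B: 3·2+5·0+5·7+1·7+3·0 = 48 | 6·8 = 48
L: 3·0+5·1+5·0+1·7+3·0 = 12 | 6·2 = 12
E: 3·1+5·0+5·0+1·3+3·0 = 6 | 6·1 = 6
Q: 3·2+5·1+5·2+1·3+3·6 = 42 | 6·7 = 42
Z: 3·1+5·3+5·5+1·5+3·0 = 48 | 6·8 = 48
gcd(3,5,5,1,3,6) = 1

Coefficients: [3, 5, 5, 1, 3, 6]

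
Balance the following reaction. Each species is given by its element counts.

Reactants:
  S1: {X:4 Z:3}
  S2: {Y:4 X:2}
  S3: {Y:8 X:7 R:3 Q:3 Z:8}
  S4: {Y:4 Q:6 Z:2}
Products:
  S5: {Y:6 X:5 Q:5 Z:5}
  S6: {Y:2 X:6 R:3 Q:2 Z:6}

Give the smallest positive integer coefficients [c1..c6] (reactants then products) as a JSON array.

Coefficients: [5, 2, 1, 4, 5, 1]

Y: 5·0+2·4+1·8+4·4 = 32 | 5·6+1·2 = 32
X: 5·4+2·2+1·7+4·0 = 31 | 5·5+1·6 = 31
R: 5·0+2·0+1·3+4·0 = 3 | 5·0+1·3 = 3
Q: 5·0+2·0+1·3+4·6 = 27 | 5·5+1·2 = 27
Z: 5·3+2·0+1·8+4·2 = 31 | 5·5+1·6 = 31
gcd(5,2,1,4,5,1) = 1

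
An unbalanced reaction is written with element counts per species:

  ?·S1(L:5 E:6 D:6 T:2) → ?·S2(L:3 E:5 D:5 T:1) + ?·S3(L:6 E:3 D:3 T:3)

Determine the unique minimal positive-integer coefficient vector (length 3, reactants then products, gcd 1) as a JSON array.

Coefficients: [3, 3, 1]

L: 3·5 = 15 | 3·3+1·6 = 15
E: 3·6 = 18 | 3·5+1·3 = 18
D: 3·6 = 18 | 3·5+1·3 = 18
T: 3·2 = 6 | 3·1+1·3 = 6
gcd(3,3,1) = 1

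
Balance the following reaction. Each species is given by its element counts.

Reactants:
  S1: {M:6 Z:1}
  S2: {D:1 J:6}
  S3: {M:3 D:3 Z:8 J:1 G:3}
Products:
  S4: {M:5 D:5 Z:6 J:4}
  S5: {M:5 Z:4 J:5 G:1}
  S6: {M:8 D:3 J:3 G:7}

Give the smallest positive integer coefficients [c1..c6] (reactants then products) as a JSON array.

M: 6·6+6·0+4·3 = 48 | 3·5+5·5+1·8 = 48
D: 6·0+6·1+4·3 = 18 | 3·5+5·0+1·3 = 18
Z: 6·1+6·0+4·8 = 38 | 3·6+5·4+1·0 = 38
J: 6·0+6·6+4·1 = 40 | 3·4+5·5+1·3 = 40
G: 6·0+6·0+4·3 = 12 | 3·0+5·1+1·7 = 12
gcd(6,6,4,3,5,1) = 1

Coefficients: [6, 6, 4, 3, 5, 1]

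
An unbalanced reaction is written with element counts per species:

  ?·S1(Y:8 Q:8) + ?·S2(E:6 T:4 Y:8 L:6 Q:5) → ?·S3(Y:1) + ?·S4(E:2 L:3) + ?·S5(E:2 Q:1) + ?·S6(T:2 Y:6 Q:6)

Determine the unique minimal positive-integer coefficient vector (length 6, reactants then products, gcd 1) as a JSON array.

Coefficients: [1, 1, 4, 2, 1, 2]

E: 1·0+1·6 = 6 | 4·0+2·2+1·2+2·0 = 6
T: 1·0+1·4 = 4 | 4·0+2·0+1·0+2·2 = 4
Y: 1·8+1·8 = 16 | 4·1+2·0+1·0+2·6 = 16
L: 1·0+1·6 = 6 | 4·0+2·3+1·0+2·0 = 6
Q: 1·8+1·5 = 13 | 4·0+2·0+1·1+2·6 = 13
gcd(1,1,4,2,1,2) = 1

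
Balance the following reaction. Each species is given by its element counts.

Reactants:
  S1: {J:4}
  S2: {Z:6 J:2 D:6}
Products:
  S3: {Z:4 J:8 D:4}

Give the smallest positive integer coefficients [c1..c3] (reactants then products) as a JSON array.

Coefficients: [5, 2, 3]

Z: 5·0+2·6 = 12 | 3·4 = 12
J: 5·4+2·2 = 24 | 3·8 = 24
D: 5·0+2·6 = 12 | 3·4 = 12
gcd(5,2,3) = 1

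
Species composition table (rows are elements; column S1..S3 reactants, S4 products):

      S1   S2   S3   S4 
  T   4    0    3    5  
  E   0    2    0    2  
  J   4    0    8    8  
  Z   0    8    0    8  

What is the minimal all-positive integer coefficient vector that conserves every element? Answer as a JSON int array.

Coefficients: [4, 5, 3, 5]

T: 4·4+5·0+3·3 = 25 | 5·5 = 25
E: 4·0+5·2+3·0 = 10 | 5·2 = 10
J: 4·4+5·0+3·8 = 40 | 5·8 = 40
Z: 4·0+5·8+3·0 = 40 | 5·8 = 40
gcd(4,5,3,5) = 1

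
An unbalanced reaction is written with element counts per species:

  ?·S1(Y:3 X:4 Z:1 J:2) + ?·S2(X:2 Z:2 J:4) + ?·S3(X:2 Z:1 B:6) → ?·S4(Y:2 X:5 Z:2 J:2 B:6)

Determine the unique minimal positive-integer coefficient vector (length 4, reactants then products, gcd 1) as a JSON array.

Coefficients: [4, 1, 6, 6]

Y: 4·3+1·0+6·0 = 12 | 6·2 = 12
X: 4·4+1·2+6·2 = 30 | 6·5 = 30
Z: 4·1+1·2+6·1 = 12 | 6·2 = 12
J: 4·2+1·4+6·0 = 12 | 6·2 = 12
B: 4·0+1·0+6·6 = 36 | 6·6 = 36
gcd(4,1,6,6) = 1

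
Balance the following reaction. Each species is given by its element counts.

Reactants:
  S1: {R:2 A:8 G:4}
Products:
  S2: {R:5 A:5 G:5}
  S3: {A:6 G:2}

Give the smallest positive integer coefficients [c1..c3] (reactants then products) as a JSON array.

Coefficients: [5, 2, 5]

R: 5·2 = 10 | 2·5+5·0 = 10
A: 5·8 = 40 | 2·5+5·6 = 40
G: 5·4 = 20 | 2·5+5·2 = 20
gcd(5,2,5) = 1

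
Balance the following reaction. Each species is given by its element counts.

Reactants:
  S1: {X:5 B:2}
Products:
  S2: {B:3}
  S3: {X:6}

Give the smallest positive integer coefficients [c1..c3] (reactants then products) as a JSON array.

Coefficients: [6, 4, 5]

X: 6·5 = 30 | 4·0+5·6 = 30
B: 6·2 = 12 | 4·3+5·0 = 12
gcd(6,4,5) = 1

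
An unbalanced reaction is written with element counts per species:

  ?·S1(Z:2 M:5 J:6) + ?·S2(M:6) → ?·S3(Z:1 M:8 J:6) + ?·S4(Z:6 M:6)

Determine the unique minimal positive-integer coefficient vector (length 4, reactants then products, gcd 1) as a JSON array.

Coefficients: [6, 4, 6, 1]

Z: 6·2+4·0 = 12 | 6·1+1·6 = 12
M: 6·5+4·6 = 54 | 6·8+1·6 = 54
J: 6·6+4·0 = 36 | 6·6+1·0 = 36
gcd(6,4,6,1) = 1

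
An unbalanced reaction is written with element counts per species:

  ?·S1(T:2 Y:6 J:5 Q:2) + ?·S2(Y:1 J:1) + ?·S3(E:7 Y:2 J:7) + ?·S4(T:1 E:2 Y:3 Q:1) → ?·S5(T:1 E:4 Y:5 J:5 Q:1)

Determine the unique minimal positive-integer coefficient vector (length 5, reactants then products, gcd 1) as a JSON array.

Coefficients: [1, 6, 2, 3, 5]

T: 1·2+6·0+2·0+3·1 = 5 | 5·1 = 5
E: 1·0+6·0+2·7+3·2 = 20 | 5·4 = 20
Y: 1·6+6·1+2·2+3·3 = 25 | 5·5 = 25
J: 1·5+6·1+2·7+3·0 = 25 | 5·5 = 25
Q: 1·2+6·0+2·0+3·1 = 5 | 5·1 = 5
gcd(1,6,2,3,5) = 1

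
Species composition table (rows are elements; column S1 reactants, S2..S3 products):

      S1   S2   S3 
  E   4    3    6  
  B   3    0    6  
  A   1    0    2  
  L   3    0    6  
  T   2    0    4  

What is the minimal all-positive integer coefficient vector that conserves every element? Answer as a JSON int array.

Coefficients: [6, 2, 3]

E: 6·4 = 24 | 2·3+3·6 = 24
B: 6·3 = 18 | 2·0+3·6 = 18
A: 6·1 = 6 | 2·0+3·2 = 6
L: 6·3 = 18 | 2·0+3·6 = 18
T: 6·2 = 12 | 2·0+3·4 = 12
gcd(6,2,3) = 1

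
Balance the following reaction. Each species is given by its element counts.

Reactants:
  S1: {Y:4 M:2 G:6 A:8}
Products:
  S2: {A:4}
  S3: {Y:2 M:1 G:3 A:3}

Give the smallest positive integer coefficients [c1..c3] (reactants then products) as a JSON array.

Coefficients: [2, 1, 4]

Y: 2·4 = 8 | 1·0+4·2 = 8
M: 2·2 = 4 | 1·0+4·1 = 4
G: 2·6 = 12 | 1·0+4·3 = 12
A: 2·8 = 16 | 1·4+4·3 = 16
gcd(2,1,4) = 1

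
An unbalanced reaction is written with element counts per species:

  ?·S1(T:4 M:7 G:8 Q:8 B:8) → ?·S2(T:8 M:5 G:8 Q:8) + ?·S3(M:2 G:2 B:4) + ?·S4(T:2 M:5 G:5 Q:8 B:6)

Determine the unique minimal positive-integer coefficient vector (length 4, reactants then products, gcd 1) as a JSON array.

Coefficients: [3, 1, 3, 2]

T: 3·4 = 12 | 1·8+3·0+2·2 = 12
M: 3·7 = 21 | 1·5+3·2+2·5 = 21
G: 3·8 = 24 | 1·8+3·2+2·5 = 24
Q: 3·8 = 24 | 1·8+3·0+2·8 = 24
B: 3·8 = 24 | 1·0+3·4+2·6 = 24
gcd(3,1,3,2) = 1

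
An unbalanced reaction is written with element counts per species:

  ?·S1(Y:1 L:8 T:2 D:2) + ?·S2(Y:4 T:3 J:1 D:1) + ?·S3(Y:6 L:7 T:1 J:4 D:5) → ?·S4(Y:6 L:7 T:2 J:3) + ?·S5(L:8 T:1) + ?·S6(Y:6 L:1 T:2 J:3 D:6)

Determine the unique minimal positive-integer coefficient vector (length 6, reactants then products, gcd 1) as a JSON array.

Y: 4·1+2·4+4·6 = 36 | 1·6+6·0+5·6 = 36
L: 4·8+2·0+4·7 = 60 | 1·7+6·8+5·1 = 60
T: 4·2+2·3+4·1 = 18 | 1·2+6·1+5·2 = 18
J: 4·0+2·1+4·4 = 18 | 1·3+6·0+5·3 = 18
D: 4·2+2·1+4·5 = 30 | 1·0+6·0+5·6 = 30
gcd(4,2,4,1,6,5) = 1

Coefficients: [4, 2, 4, 1, 6, 5]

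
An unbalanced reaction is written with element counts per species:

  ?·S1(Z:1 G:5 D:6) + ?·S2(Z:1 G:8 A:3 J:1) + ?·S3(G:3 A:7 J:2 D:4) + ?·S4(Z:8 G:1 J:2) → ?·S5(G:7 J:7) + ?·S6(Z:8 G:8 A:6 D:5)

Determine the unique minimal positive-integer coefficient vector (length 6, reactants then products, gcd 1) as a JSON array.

Z: 3·1+5·1+3·0+5·8 = 48 | 3·0+6·8 = 48
G: 3·5+5·8+3·3+5·1 = 69 | 3·7+6·8 = 69
A: 3·0+5·3+3·7+5·0 = 36 | 3·0+6·6 = 36
J: 3·0+5·1+3·2+5·2 = 21 | 3·7+6·0 = 21
D: 3·6+5·0+3·4+5·0 = 30 | 3·0+6·5 = 30
gcd(3,5,3,5,3,6) = 1

Coefficients: [3, 5, 3, 5, 3, 6]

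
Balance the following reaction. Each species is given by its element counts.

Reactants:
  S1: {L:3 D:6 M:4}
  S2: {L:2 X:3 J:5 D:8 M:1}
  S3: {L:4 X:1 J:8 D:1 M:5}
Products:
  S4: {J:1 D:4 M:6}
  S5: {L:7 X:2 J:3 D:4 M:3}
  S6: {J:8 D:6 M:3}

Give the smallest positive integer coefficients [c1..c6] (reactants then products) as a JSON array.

L: 5·3+2·2+4·4 = 35 | 3·0+5·7+3·0 = 35
X: 5·0+2·3+4·1 = 10 | 3·0+5·2+3·0 = 10
J: 5·0+2·5+4·8 = 42 | 3·1+5·3+3·8 = 42
D: 5·6+2·8+4·1 = 50 | 3·4+5·4+3·6 = 50
M: 5·4+2·1+4·5 = 42 | 3·6+5·3+3·3 = 42
gcd(5,2,4,3,5,3) = 1

Coefficients: [5, 2, 4, 3, 5, 3]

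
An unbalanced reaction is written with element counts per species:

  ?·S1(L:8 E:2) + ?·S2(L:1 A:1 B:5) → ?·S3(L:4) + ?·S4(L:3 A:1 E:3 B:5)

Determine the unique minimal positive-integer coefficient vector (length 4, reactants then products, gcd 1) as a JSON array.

L: 3·8+2·1 = 26 | 5·4+2·3 = 26
A: 3·0+2·1 = 2 | 5·0+2·1 = 2
E: 3·2+2·0 = 6 | 5·0+2·3 = 6
B: 3·0+2·5 = 10 | 5·0+2·5 = 10
gcd(3,2,5,2) = 1

Coefficients: [3, 2, 5, 2]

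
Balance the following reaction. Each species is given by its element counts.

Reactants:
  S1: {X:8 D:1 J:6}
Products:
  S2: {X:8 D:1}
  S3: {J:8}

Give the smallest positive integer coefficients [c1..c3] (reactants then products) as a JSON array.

X: 4·8 = 32 | 4·8+3·0 = 32
D: 4·1 = 4 | 4·1+3·0 = 4
J: 4·6 = 24 | 4·0+3·8 = 24
gcd(4,4,3) = 1

Coefficients: [4, 4, 3]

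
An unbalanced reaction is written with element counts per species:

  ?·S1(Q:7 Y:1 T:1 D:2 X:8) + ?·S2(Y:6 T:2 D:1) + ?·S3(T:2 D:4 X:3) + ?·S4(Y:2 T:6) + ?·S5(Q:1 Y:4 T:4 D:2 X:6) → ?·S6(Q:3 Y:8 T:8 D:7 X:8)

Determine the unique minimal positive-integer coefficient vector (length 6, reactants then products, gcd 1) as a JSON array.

Q: 2·7+5·0+6·0+2·0+1·1 = 15 | 5·3 = 15
Y: 2·1+5·6+6·0+2·2+1·4 = 40 | 5·8 = 40
T: 2·1+5·2+6·2+2·6+1·4 = 40 | 5·8 = 40
D: 2·2+5·1+6·4+2·0+1·2 = 35 | 5·7 = 35
X: 2·8+5·0+6·3+2·0+1·6 = 40 | 5·8 = 40
gcd(2,5,6,2,1,5) = 1

Coefficients: [2, 5, 6, 2, 1, 5]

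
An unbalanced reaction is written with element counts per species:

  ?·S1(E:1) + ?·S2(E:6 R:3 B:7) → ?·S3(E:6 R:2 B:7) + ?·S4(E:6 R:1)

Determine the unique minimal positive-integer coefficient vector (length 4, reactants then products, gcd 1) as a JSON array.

Coefficients: [6, 1, 1, 1]

E: 6·1+1·6 = 12 | 1·6+1·6 = 12
R: 6·0+1·3 = 3 | 1·2+1·1 = 3
B: 6·0+1·7 = 7 | 1·7+1·0 = 7
gcd(6,1,1,1) = 1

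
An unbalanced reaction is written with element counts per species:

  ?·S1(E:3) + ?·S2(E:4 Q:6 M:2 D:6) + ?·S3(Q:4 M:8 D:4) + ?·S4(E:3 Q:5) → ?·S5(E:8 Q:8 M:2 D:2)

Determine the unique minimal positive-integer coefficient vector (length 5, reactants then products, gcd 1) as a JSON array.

Coefficients: [6, 1, 1, 6, 5]

E: 6·3+1·4+1·0+6·3 = 40 | 5·8 = 40
Q: 6·0+1·6+1·4+6·5 = 40 | 5·8 = 40
M: 6·0+1·2+1·8+6·0 = 10 | 5·2 = 10
D: 6·0+1·6+1·4+6·0 = 10 | 5·2 = 10
gcd(6,1,1,6,5) = 1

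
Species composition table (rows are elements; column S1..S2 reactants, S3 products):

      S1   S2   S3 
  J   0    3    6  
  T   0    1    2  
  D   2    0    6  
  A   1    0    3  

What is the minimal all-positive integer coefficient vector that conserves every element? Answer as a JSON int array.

Coefficients: [3, 2, 1]

J: 3·0+2·3 = 6 | 1·6 = 6
T: 3·0+2·1 = 2 | 1·2 = 2
D: 3·2+2·0 = 6 | 1·6 = 6
A: 3·1+2·0 = 3 | 1·3 = 3
gcd(3,2,1) = 1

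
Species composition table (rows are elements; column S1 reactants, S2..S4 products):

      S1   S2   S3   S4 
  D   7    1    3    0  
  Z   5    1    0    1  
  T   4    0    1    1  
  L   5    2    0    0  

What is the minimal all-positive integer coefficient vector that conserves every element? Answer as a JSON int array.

Coefficients: [2, 5, 3, 5]

D: 2·7 = 14 | 5·1+3·3+5·0 = 14
Z: 2·5 = 10 | 5·1+3·0+5·1 = 10
T: 2·4 = 8 | 5·0+3·1+5·1 = 8
L: 2·5 = 10 | 5·2+3·0+5·0 = 10
gcd(2,5,3,5) = 1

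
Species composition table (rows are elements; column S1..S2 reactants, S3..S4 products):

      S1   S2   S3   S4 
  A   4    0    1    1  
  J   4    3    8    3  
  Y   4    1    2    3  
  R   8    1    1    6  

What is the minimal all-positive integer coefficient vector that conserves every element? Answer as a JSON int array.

A: 1·4+6·0 = 4 | 2·1+2·1 = 4
J: 1·4+6·3 = 22 | 2·8+2·3 = 22
Y: 1·4+6·1 = 10 | 2·2+2·3 = 10
R: 1·8+6·1 = 14 | 2·1+2·6 = 14
gcd(1,6,2,2) = 1

Coefficients: [1, 6, 2, 2]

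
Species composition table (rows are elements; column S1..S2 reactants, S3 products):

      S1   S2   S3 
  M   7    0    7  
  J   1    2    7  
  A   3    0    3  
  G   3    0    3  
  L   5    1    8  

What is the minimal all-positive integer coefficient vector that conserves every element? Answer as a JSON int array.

M: 1·7+3·0 = 7 | 1·7 = 7
J: 1·1+3·2 = 7 | 1·7 = 7
A: 1·3+3·0 = 3 | 1·3 = 3
G: 1·3+3·0 = 3 | 1·3 = 3
L: 1·5+3·1 = 8 | 1·8 = 8
gcd(1,3,1) = 1

Coefficients: [1, 3, 1]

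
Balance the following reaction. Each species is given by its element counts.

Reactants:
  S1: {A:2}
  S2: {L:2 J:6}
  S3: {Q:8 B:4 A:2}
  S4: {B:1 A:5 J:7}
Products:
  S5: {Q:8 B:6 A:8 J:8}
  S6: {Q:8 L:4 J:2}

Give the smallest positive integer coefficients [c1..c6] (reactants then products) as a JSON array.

Q: 3·0+2·0+4·8+2·0 = 32 | 3·8+1·8 = 32
L: 3·0+2·2+4·0+2·0 = 4 | 3·0+1·4 = 4
B: 3·0+2·0+4·4+2·1 = 18 | 3·6+1·0 = 18
A: 3·2+2·0+4·2+2·5 = 24 | 3·8+1·0 = 24
J: 3·0+2·6+4·0+2·7 = 26 | 3·8+1·2 = 26
gcd(3,2,4,2,3,1) = 1

Coefficients: [3, 2, 4, 2, 3, 1]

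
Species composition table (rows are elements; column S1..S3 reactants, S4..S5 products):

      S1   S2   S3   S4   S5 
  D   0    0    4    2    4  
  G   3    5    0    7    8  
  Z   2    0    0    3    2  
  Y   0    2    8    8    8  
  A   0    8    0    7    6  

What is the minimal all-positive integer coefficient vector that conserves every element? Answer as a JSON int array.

D: 6·0+4·0+4·4 = 16 | 2·2+3·4 = 16
G: 6·3+4·5+4·0 = 38 | 2·7+3·8 = 38
Z: 6·2+4·0+4·0 = 12 | 2·3+3·2 = 12
Y: 6·0+4·2+4·8 = 40 | 2·8+3·8 = 40
A: 6·0+4·8+4·0 = 32 | 2·7+3·6 = 32
gcd(6,4,4,2,3) = 1

Coefficients: [6, 4, 4, 2, 3]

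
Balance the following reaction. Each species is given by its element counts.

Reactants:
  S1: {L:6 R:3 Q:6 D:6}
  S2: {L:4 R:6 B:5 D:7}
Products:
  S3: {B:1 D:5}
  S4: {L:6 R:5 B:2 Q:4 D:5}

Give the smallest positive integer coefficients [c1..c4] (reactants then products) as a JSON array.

L: 4·6+3·4 = 36 | 3·0+6·6 = 36
R: 4·3+3·6 = 30 | 3·0+6·5 = 30
B: 4·0+3·5 = 15 | 3·1+6·2 = 15
Q: 4·6+3·0 = 24 | 3·0+6·4 = 24
D: 4·6+3·7 = 45 | 3·5+6·5 = 45
gcd(4,3,3,6) = 1

Coefficients: [4, 3, 3, 6]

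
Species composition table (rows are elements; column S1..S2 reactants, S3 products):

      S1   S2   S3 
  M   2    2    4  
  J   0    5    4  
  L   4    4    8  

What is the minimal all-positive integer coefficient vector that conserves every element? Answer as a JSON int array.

Coefficients: [6, 4, 5]

M: 6·2+4·2 = 20 | 5·4 = 20
J: 6·0+4·5 = 20 | 5·4 = 20
L: 6·4+4·4 = 40 | 5·8 = 40
gcd(6,4,5) = 1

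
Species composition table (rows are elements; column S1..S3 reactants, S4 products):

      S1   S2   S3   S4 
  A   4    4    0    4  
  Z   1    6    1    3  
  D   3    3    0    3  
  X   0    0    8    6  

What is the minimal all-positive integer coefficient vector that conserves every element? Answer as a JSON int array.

Coefficients: [3, 1, 3, 4]

A: 3·4+1·4+3·0 = 16 | 4·4 = 16
Z: 3·1+1·6+3·1 = 12 | 4·3 = 12
D: 3·3+1·3+3·0 = 12 | 4·3 = 12
X: 3·0+1·0+3·8 = 24 | 4·6 = 24
gcd(3,1,3,4) = 1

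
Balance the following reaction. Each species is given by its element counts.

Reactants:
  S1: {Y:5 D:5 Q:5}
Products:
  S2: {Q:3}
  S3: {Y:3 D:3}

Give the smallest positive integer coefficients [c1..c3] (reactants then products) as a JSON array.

Y: 3·5 = 15 | 5·0+5·3 = 15
D: 3·5 = 15 | 5·0+5·3 = 15
Q: 3·5 = 15 | 5·3+5·0 = 15
gcd(3,5,5) = 1

Coefficients: [3, 5, 5]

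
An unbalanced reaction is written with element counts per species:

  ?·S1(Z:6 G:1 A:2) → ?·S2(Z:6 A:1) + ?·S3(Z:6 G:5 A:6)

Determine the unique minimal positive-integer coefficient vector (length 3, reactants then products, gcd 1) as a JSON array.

Z: 5·6 = 30 | 4·6+1·6 = 30
G: 5·1 = 5 | 4·0+1·5 = 5
A: 5·2 = 10 | 4·1+1·6 = 10
gcd(5,4,1) = 1

Coefficients: [5, 4, 1]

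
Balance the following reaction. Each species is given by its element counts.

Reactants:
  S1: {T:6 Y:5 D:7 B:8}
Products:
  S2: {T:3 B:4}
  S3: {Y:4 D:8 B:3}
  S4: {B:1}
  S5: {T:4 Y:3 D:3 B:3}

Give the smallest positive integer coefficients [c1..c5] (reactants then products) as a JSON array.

T: 6·6 = 36 | 4·3+3·0+5·0+6·4 = 36
Y: 6·5 = 30 | 4·0+3·4+5·0+6·3 = 30
D: 6·7 = 42 | 4·0+3·8+5·0+6·3 = 42
B: 6·8 = 48 | 4·4+3·3+5·1+6·3 = 48
gcd(6,4,3,5,6) = 1

Coefficients: [6, 4, 3, 5, 6]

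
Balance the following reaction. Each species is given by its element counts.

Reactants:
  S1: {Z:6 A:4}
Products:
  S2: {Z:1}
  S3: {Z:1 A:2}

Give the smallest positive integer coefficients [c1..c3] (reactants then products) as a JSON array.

Coefficients: [1, 4, 2]

Z: 1·6 = 6 | 4·1+2·1 = 6
A: 1·4 = 4 | 4·0+2·2 = 4
gcd(1,4,2) = 1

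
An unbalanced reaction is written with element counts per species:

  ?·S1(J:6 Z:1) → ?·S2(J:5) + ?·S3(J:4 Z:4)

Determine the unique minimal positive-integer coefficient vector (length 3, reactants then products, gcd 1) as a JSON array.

Coefficients: [4, 4, 1]

J: 4·6 = 24 | 4·5+1·4 = 24
Z: 4·1 = 4 | 4·0+1·4 = 4
gcd(4,4,1) = 1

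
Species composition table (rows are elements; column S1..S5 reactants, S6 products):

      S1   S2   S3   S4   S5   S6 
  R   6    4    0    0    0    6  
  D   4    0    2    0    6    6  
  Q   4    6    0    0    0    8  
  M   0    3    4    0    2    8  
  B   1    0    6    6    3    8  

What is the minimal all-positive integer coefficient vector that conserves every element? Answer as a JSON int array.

R: 1·6+6·4+4·0+1·0+3·0 = 30 | 5·6 = 30
D: 1·4+6·0+4·2+1·0+3·6 = 30 | 5·6 = 30
Q: 1·4+6·6+4·0+1·0+3·0 = 40 | 5·8 = 40
M: 1·0+6·3+4·4+1·0+3·2 = 40 | 5·8 = 40
B: 1·1+6·0+4·6+1·6+3·3 = 40 | 5·8 = 40
gcd(1,6,4,1,3,5) = 1

Coefficients: [1, 6, 4, 1, 3, 5]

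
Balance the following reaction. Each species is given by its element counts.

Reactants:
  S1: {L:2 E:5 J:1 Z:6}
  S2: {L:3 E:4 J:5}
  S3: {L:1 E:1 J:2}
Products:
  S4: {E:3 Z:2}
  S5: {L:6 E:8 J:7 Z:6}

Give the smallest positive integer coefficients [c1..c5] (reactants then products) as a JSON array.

Coefficients: [4, 3, 1, 3, 3]

L: 4·2+3·3+1·1 = 18 | 3·0+3·6 = 18
E: 4·5+3·4+1·1 = 33 | 3·3+3·8 = 33
J: 4·1+3·5+1·2 = 21 | 3·0+3·7 = 21
Z: 4·6+3·0+1·0 = 24 | 3·2+3·6 = 24
gcd(4,3,1,3,3) = 1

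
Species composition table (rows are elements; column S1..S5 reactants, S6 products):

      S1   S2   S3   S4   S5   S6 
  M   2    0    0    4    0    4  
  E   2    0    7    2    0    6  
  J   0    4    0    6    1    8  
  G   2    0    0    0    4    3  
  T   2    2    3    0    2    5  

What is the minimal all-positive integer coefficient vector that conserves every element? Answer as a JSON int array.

M: 2·2+3·0+2·0+3·4+2·0 = 16 | 4·4 = 16
E: 2·2+3·0+2·7+3·2+2·0 = 24 | 4·6 = 24
J: 2·0+3·4+2·0+3·6+2·1 = 32 | 4·8 = 32
G: 2·2+3·0+2·0+3·0+2·4 = 12 | 4·3 = 12
T: 2·2+3·2+2·3+3·0+2·2 = 20 | 4·5 = 20
gcd(2,3,2,3,2,4) = 1

Coefficients: [2, 3, 2, 3, 2, 4]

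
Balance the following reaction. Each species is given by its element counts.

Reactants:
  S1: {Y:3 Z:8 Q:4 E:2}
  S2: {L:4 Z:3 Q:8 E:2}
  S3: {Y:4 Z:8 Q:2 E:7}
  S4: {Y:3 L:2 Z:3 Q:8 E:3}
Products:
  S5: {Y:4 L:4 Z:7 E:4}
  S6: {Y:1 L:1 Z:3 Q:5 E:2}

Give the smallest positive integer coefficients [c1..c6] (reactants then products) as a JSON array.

Coefficients: [1, 2, 1, 1, 1, 6]

Y: 1·3+2·0+1·4+1·3 = 10 | 1·4+6·1 = 10
L: 1·0+2·4+1·0+1·2 = 10 | 1·4+6·1 = 10
Z: 1·8+2·3+1·8+1·3 = 25 | 1·7+6·3 = 25
Q: 1·4+2·8+1·2+1·8 = 30 | 1·0+6·5 = 30
E: 1·2+2·2+1·7+1·3 = 16 | 1·4+6·2 = 16
gcd(1,2,1,1,1,6) = 1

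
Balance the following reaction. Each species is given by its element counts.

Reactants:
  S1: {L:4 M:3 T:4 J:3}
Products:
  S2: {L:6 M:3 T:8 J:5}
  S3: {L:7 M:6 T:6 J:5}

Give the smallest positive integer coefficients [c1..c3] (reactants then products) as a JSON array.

Coefficients: [5, 1, 2]

L: 5·4 = 20 | 1·6+2·7 = 20
M: 5·3 = 15 | 1·3+2·6 = 15
T: 5·4 = 20 | 1·8+2·6 = 20
J: 5·3 = 15 | 1·5+2·5 = 15
gcd(5,1,2) = 1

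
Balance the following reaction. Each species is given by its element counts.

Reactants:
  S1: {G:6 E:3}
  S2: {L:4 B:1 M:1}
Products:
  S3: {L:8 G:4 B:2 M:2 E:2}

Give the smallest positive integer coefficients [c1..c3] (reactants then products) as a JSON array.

L: 2·0+6·4 = 24 | 3·8 = 24
G: 2·6+6·0 = 12 | 3·4 = 12
B: 2·0+6·1 = 6 | 3·2 = 6
M: 2·0+6·1 = 6 | 3·2 = 6
E: 2·3+6·0 = 6 | 3·2 = 6
gcd(2,6,3) = 1

Coefficients: [2, 6, 3]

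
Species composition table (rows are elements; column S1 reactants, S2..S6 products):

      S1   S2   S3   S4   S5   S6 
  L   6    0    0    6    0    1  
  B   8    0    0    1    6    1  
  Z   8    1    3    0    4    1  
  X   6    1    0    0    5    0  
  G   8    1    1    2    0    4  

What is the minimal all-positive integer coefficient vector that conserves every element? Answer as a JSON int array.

Coefficients: [5, 5, 3, 4, 5, 6]

L: 5·6 = 30 | 5·0+3·0+4·6+5·0+6·1 = 30
B: 5·8 = 40 | 5·0+3·0+4·1+5·6+6·1 = 40
Z: 5·8 = 40 | 5·1+3·3+4·0+5·4+6·1 = 40
X: 5·6 = 30 | 5·1+3·0+4·0+5·5+6·0 = 30
G: 5·8 = 40 | 5·1+3·1+4·2+5·0+6·4 = 40
gcd(5,5,3,4,5,6) = 1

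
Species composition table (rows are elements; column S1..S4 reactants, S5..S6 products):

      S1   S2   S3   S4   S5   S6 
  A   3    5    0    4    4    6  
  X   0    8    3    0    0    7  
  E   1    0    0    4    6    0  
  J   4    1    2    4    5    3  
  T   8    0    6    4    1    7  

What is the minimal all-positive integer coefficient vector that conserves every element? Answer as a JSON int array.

Coefficients: [2, 4, 1, 4, 3, 5]

A: 2·3+4·5+1·0+4·4 = 42 | 3·4+5·6 = 42
X: 2·0+4·8+1·3+4·0 = 35 | 3·0+5·7 = 35
E: 2·1+4·0+1·0+4·4 = 18 | 3·6+5·0 = 18
J: 2·4+4·1+1·2+4·4 = 30 | 3·5+5·3 = 30
T: 2·8+4·0+1·6+4·4 = 38 | 3·1+5·7 = 38
gcd(2,4,1,4,3,5) = 1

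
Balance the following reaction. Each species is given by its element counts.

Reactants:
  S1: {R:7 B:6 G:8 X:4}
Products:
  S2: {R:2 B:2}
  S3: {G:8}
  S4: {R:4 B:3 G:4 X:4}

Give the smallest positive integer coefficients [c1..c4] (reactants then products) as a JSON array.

R: 2·7 = 14 | 3·2+1·0+2·4 = 14
B: 2·6 = 12 | 3·2+1·0+2·3 = 12
G: 2·8 = 16 | 3·0+1·8+2·4 = 16
X: 2·4 = 8 | 3·0+1·0+2·4 = 8
gcd(2,3,1,2) = 1

Coefficients: [2, 3, 1, 2]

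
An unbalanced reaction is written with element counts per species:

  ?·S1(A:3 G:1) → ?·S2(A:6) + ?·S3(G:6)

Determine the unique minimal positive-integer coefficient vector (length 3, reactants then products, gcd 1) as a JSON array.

Coefficients: [6, 3, 1]

A: 6·3 = 18 | 3·6+1·0 = 18
G: 6·1 = 6 | 3·0+1·6 = 6
gcd(6,3,1) = 1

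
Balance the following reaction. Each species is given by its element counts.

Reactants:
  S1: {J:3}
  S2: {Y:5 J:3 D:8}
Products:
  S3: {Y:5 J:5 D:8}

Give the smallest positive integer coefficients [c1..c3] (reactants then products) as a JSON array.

Coefficients: [2, 3, 3]

Y: 2·0+3·5 = 15 | 3·5 = 15
J: 2·3+3·3 = 15 | 3·5 = 15
D: 2·0+3·8 = 24 | 3·8 = 24
gcd(2,3,3) = 1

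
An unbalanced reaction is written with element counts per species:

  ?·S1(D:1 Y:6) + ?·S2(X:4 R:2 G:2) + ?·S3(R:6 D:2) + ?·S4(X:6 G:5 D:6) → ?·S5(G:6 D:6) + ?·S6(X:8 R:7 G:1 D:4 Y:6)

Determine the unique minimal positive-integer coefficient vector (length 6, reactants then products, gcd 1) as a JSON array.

Coefficients: [6, 3, 6, 6, 5, 6]

X: 6·0+3·4+6·0+6·6 = 48 | 5·0+6·8 = 48
R: 6·0+3·2+6·6+6·0 = 42 | 5·0+6·7 = 42
G: 6·0+3·2+6·0+6·5 = 36 | 5·6+6·1 = 36
D: 6·1+3·0+6·2+6·6 = 54 | 5·6+6·4 = 54
Y: 6·6+3·0+6·0+6·0 = 36 | 5·0+6·6 = 36
gcd(6,3,6,6,5,6) = 1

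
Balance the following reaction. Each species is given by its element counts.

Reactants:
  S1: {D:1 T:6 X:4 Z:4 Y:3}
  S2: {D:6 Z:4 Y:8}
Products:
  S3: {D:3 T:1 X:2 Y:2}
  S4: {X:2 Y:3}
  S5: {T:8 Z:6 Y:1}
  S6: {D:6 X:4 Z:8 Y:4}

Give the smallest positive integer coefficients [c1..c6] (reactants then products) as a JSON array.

D: 6·1+2·6 = 18 | 4·3+6·0+4·0+1·6 = 18
T: 6·6+2·0 = 36 | 4·1+6·0+4·8+1·0 = 36
X: 6·4+2·0 = 24 | 4·2+6·2+4·0+1·4 = 24
Z: 6·4+2·4 = 32 | 4·0+6·0+4·6+1·8 = 32
Y: 6·3+2·8 = 34 | 4·2+6·3+4·1+1·4 = 34
gcd(6,2,4,6,4,1) = 1

Coefficients: [6, 2, 4, 6, 4, 1]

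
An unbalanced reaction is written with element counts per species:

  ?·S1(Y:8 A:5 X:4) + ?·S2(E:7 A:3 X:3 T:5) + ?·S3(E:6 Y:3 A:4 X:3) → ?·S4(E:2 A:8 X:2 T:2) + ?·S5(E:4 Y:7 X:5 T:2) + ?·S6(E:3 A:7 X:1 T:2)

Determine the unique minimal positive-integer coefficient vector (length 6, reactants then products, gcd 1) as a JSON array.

Coefficients: [4, 4, 1, 1, 5, 4]

E: 4·0+4·7+1·6 = 34 | 1·2+5·4+4·3 = 34
Y: 4·8+4·0+1·3 = 35 | 1·0+5·7+4·0 = 35
A: 4·5+4·3+1·4 = 36 | 1·8+5·0+4·7 = 36
X: 4·4+4·3+1·3 = 31 | 1·2+5·5+4·1 = 31
T: 4·0+4·5+1·0 = 20 | 1·2+5·2+4·2 = 20
gcd(4,4,1,1,5,4) = 1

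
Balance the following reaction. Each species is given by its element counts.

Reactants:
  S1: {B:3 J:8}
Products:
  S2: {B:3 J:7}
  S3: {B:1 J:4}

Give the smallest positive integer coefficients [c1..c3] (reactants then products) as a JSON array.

Coefficients: [5, 4, 3]

B: 5·3 = 15 | 4·3+3·1 = 15
J: 5·8 = 40 | 4·7+3·4 = 40
gcd(5,4,3) = 1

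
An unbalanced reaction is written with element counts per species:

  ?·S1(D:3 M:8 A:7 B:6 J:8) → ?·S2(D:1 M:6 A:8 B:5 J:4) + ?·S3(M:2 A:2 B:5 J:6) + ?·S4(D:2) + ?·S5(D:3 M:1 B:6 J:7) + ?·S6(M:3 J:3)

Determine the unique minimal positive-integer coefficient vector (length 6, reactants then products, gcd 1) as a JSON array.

Coefficients: [6, 5, 1, 5, 1, 5]

D: 6·3 = 18 | 5·1+1·0+5·2+1·3+5·0 = 18
M: 6·8 = 48 | 5·6+1·2+5·0+1·1+5·3 = 48
A: 6·7 = 42 | 5·8+1·2+5·0+1·0+5·0 = 42
B: 6·6 = 36 | 5·5+1·5+5·0+1·6+5·0 = 36
J: 6·8 = 48 | 5·4+1·6+5·0+1·7+5·3 = 48
gcd(6,5,1,5,1,5) = 1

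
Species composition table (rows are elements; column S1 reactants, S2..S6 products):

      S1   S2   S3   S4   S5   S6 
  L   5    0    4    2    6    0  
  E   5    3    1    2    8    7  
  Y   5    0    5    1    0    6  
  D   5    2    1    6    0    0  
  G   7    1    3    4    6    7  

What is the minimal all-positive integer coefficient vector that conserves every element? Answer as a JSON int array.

L: 6·5 = 30 | 1·0+4·4+4·2+1·6+1·0 = 30
E: 6·5 = 30 | 1·3+4·1+4·2+1·8+1·7 = 30
Y: 6·5 = 30 | 1·0+4·5+4·1+1·0+1·6 = 30
D: 6·5 = 30 | 1·2+4·1+4·6+1·0+1·0 = 30
G: 6·7 = 42 | 1·1+4·3+4·4+1·6+1·7 = 42
gcd(6,1,4,4,1,1) = 1

Coefficients: [6, 1, 4, 4, 1, 1]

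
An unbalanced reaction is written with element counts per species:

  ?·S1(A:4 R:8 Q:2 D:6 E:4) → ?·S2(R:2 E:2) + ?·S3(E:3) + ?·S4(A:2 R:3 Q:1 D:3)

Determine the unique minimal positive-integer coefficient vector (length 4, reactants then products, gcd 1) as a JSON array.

Coefficients: [3, 3, 2, 6]

A: 3·4 = 12 | 3·0+2·0+6·2 = 12
R: 3·8 = 24 | 3·2+2·0+6·3 = 24
Q: 3·2 = 6 | 3·0+2·0+6·1 = 6
D: 3·6 = 18 | 3·0+2·0+6·3 = 18
E: 3·4 = 12 | 3·2+2·3+6·0 = 12
gcd(3,3,2,6) = 1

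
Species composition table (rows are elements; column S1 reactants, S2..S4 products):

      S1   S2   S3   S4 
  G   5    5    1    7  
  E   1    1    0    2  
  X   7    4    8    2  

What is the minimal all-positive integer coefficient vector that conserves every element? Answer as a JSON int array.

G: 6·5 = 30 | 4·5+3·1+1·7 = 30
E: 6·1 = 6 | 4·1+3·0+1·2 = 6
X: 6·7 = 42 | 4·4+3·8+1·2 = 42
gcd(6,4,3,1) = 1

Coefficients: [6, 4, 3, 1]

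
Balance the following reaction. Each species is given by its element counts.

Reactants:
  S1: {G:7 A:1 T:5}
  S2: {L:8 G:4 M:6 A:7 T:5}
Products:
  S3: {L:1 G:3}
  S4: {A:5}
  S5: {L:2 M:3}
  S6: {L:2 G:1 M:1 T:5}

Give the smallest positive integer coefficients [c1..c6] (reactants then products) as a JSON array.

L: 1·0+2·8 = 16 | 4·1+3·0+3·2+3·2 = 16
G: 1·7+2·4 = 15 | 4·3+3·0+3·0+3·1 = 15
M: 1·0+2·6 = 12 | 4·0+3·0+3·3+3·1 = 12
A: 1·1+2·7 = 15 | 4·0+3·5+3·0+3·0 = 15
T: 1·5+2·5 = 15 | 4·0+3·0+3·0+3·5 = 15
gcd(1,2,4,3,3,3) = 1

Coefficients: [1, 2, 4, 3, 3, 3]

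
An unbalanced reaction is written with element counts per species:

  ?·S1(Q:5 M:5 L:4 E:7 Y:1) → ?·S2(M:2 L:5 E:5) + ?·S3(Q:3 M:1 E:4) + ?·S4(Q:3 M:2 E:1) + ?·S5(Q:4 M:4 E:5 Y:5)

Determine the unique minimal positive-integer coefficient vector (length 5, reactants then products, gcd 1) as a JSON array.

Coefficients: [5, 4, 1, 6, 1]

Q: 5·5 = 25 | 4·0+1·3+6·3+1·4 = 25
M: 5·5 = 25 | 4·2+1·1+6·2+1·4 = 25
L: 5·4 = 20 | 4·5+1·0+6·0+1·0 = 20
E: 5·7 = 35 | 4·5+1·4+6·1+1·5 = 35
Y: 5·1 = 5 | 4·0+1·0+6·0+1·5 = 5
gcd(5,4,1,6,1) = 1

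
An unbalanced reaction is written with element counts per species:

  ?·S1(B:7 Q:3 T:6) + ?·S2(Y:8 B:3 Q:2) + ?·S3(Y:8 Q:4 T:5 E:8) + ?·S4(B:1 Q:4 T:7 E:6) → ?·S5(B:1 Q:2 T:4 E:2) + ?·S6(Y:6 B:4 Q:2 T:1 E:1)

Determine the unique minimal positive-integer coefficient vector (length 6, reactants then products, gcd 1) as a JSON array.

Coefficients: [2, 2, 1, 1, 5, 4]

Y: 2·0+2·8+1·8+1·0 = 24 | 5·0+4·6 = 24
B: 2·7+2·3+1·0+1·1 = 21 | 5·1+4·4 = 21
Q: 2·3+2·2+1·4+1·4 = 18 | 5·2+4·2 = 18
T: 2·6+2·0+1·5+1·7 = 24 | 5·4+4·1 = 24
E: 2·0+2·0+1·8+1·6 = 14 | 5·2+4·1 = 14
gcd(2,2,1,1,5,4) = 1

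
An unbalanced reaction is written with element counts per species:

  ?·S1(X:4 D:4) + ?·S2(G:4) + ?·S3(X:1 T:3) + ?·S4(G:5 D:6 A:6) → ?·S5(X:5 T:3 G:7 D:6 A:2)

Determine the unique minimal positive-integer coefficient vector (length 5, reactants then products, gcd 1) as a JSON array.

X: 3·4+4·0+3·1+1·0 = 15 | 3·5 = 15
T: 3·0+4·0+3·3+1·0 = 9 | 3·3 = 9
G: 3·0+4·4+3·0+1·5 = 21 | 3·7 = 21
D: 3·4+4·0+3·0+1·6 = 18 | 3·6 = 18
A: 3·0+4·0+3·0+1·6 = 6 | 3·2 = 6
gcd(3,4,3,1,3) = 1

Coefficients: [3, 4, 3, 1, 3]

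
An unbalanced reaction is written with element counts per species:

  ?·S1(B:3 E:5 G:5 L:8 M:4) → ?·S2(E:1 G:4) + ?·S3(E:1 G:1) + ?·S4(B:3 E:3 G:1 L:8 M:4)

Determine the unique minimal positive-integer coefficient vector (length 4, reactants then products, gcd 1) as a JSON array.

B: 3·3 = 9 | 2·0+4·0+3·3 = 9
E: 3·5 = 15 | 2·1+4·1+3·3 = 15
G: 3·5 = 15 | 2·4+4·1+3·1 = 15
L: 3·8 = 24 | 2·0+4·0+3·8 = 24
M: 3·4 = 12 | 2·0+4·0+3·4 = 12
gcd(3,2,4,3) = 1

Coefficients: [3, 2, 4, 3]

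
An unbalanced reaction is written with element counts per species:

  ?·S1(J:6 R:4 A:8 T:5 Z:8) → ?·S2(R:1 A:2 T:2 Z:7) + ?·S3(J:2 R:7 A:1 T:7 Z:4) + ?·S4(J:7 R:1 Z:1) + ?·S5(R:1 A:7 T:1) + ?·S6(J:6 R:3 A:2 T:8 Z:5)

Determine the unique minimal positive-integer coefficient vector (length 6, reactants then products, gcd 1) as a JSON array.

J: 6·6 = 36 | 5·0+1·2+4·7+5·0+1·6 = 36
R: 6·4 = 24 | 5·1+1·7+4·1+5·1+1·3 = 24
A: 6·8 = 48 | 5·2+1·1+4·0+5·7+1·2 = 48
T: 6·5 = 30 | 5·2+1·7+4·0+5·1+1·8 = 30
Z: 6·8 = 48 | 5·7+1·4+4·1+5·0+1·5 = 48
gcd(6,5,1,4,5,1) = 1

Coefficients: [6, 5, 1, 4, 5, 1]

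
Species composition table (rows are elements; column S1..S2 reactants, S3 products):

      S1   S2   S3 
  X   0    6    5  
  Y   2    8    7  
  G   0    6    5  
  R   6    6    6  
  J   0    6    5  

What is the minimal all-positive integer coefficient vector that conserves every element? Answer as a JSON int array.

X: 1·0+5·6 = 30 | 6·5 = 30
Y: 1·2+5·8 = 42 | 6·7 = 42
G: 1·0+5·6 = 30 | 6·5 = 30
R: 1·6+5·6 = 36 | 6·6 = 36
J: 1·0+5·6 = 30 | 6·5 = 30
gcd(1,5,6) = 1

Coefficients: [1, 5, 6]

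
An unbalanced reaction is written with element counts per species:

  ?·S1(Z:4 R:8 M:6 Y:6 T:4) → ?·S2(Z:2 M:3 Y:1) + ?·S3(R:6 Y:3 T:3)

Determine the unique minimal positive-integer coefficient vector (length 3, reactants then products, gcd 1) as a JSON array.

Z: 3·4 = 12 | 6·2+4·0 = 12
R: 3·8 = 24 | 6·0+4·6 = 24
M: 3·6 = 18 | 6·3+4·0 = 18
Y: 3·6 = 18 | 6·1+4·3 = 18
T: 3·4 = 12 | 6·0+4·3 = 12
gcd(3,6,4) = 1

Coefficients: [3, 6, 4]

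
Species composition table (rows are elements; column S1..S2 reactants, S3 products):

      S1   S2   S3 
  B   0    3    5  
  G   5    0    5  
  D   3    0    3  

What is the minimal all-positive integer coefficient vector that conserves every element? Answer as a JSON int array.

Coefficients: [3, 5, 3]

B: 3·0+5·3 = 15 | 3·5 = 15
G: 3·5+5·0 = 15 | 3·5 = 15
D: 3·3+5·0 = 9 | 3·3 = 9
gcd(3,5,3) = 1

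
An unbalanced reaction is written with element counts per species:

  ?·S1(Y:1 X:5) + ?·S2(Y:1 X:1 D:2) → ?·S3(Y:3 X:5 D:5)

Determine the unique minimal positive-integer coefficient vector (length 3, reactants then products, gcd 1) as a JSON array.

Y: 1·1+5·1 = 6 | 2·3 = 6
X: 1·5+5·1 = 10 | 2·5 = 10
D: 1·0+5·2 = 10 | 2·5 = 10
gcd(1,5,2) = 1

Coefficients: [1, 5, 2]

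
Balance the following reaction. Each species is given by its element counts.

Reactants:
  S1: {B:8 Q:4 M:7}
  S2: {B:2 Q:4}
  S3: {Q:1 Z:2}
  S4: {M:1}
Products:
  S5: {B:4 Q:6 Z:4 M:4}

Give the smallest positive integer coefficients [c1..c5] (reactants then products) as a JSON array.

B: 1·8+2·2+6·0+5·0 = 12 | 3·4 = 12
Q: 1·4+2·4+6·1+5·0 = 18 | 3·6 = 18
Z: 1·0+2·0+6·2+5·0 = 12 | 3·4 = 12
M: 1·7+2·0+6·0+5·1 = 12 | 3·4 = 12
gcd(1,2,6,5,3) = 1

Coefficients: [1, 2, 6, 5, 3]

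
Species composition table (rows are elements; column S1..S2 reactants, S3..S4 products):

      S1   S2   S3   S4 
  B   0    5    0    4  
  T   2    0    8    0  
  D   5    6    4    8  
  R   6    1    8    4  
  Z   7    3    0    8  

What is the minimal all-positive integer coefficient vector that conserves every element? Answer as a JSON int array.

B: 4·0+4·5 = 20 | 1·0+5·4 = 20
T: 4·2+4·0 = 8 | 1·8+5·0 = 8
D: 4·5+4·6 = 44 | 1·4+5·8 = 44
R: 4·6+4·1 = 28 | 1·8+5·4 = 28
Z: 4·7+4·3 = 40 | 1·0+5·8 = 40
gcd(4,4,1,5) = 1

Coefficients: [4, 4, 1, 5]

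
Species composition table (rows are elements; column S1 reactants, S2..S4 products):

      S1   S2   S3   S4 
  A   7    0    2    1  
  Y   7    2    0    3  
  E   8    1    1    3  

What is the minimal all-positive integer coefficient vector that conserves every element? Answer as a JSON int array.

A: 1·7 = 7 | 2·0+3·2+1·1 = 7
Y: 1·7 = 7 | 2·2+3·0+1·3 = 7
E: 1·8 = 8 | 2·1+3·1+1·3 = 8
gcd(1,2,3,1) = 1

Coefficients: [1, 2, 3, 1]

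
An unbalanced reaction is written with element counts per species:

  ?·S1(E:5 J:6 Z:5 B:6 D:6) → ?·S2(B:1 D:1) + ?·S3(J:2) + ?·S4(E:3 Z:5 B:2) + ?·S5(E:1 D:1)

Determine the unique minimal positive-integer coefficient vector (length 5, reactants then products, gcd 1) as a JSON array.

Coefficients: [1, 4, 3, 1, 2]

E: 1·5 = 5 | 4·0+3·0+1·3+2·1 = 5
J: 1·6 = 6 | 4·0+3·2+1·0+2·0 = 6
Z: 1·5 = 5 | 4·0+3·0+1·5+2·0 = 5
B: 1·6 = 6 | 4·1+3·0+1·2+2·0 = 6
D: 1·6 = 6 | 4·1+3·0+1·0+2·1 = 6
gcd(1,4,3,1,2) = 1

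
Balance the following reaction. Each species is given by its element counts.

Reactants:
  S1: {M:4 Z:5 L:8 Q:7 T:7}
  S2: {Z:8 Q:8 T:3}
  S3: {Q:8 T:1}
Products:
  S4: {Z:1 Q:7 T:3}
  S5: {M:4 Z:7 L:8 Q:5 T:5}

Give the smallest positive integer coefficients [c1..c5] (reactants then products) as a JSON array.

M: 5·4+2·0+2·0 = 20 | 6·0+5·4 = 20
Z: 5·5+2·8+2·0 = 41 | 6·1+5·7 = 41
L: 5·8+2·0+2·0 = 40 | 6·0+5·8 = 40
Q: 5·7+2·8+2·8 = 67 | 6·7+5·5 = 67
T: 5·7+2·3+2·1 = 43 | 6·3+5·5 = 43
gcd(5,2,2,6,5) = 1

Coefficients: [5, 2, 2, 6, 5]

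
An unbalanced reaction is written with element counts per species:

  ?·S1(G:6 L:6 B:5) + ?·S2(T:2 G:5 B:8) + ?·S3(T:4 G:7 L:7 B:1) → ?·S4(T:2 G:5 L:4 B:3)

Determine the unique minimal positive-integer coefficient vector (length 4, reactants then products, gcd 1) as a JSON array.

Coefficients: [1, 1, 2, 5]

T: 1·0+1·2+2·4 = 10 | 5·2 = 10
G: 1·6+1·5+2·7 = 25 | 5·5 = 25
L: 1·6+1·0+2·7 = 20 | 5·4 = 20
B: 1·5+1·8+2·1 = 15 | 5·3 = 15
gcd(1,1,2,5) = 1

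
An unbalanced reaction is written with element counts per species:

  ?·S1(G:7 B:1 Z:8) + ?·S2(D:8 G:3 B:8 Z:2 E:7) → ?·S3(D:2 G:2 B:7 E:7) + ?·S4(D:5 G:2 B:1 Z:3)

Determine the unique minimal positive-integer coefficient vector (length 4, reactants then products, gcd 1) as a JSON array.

D: 1·0+5·8 = 40 | 5·2+6·5 = 40
G: 1·7+5·3 = 22 | 5·2+6·2 = 22
B: 1·1+5·8 = 41 | 5·7+6·1 = 41
Z: 1·8+5·2 = 18 | 5·0+6·3 = 18
E: 1·0+5·7 = 35 | 5·7+6·0 = 35
gcd(1,5,5,6) = 1

Coefficients: [1, 5, 5, 6]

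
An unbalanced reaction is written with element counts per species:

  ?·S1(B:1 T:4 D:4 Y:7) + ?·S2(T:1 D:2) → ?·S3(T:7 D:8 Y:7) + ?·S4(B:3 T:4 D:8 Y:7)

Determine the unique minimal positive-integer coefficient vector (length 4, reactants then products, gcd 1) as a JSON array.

B: 3·1+6·0 = 3 | 2·0+1·3 = 3
T: 3·4+6·1 = 18 | 2·7+1·4 = 18
D: 3·4+6·2 = 24 | 2·8+1·8 = 24
Y: 3·7+6·0 = 21 | 2·7+1·7 = 21
gcd(3,6,2,1) = 1

Coefficients: [3, 6, 2, 1]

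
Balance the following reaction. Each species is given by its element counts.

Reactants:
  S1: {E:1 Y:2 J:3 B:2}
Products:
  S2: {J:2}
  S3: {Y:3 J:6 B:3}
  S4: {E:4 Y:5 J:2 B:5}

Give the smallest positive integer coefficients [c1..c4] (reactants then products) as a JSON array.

Coefficients: [4, 2, 1, 1]

E: 4·1 = 4 | 2·0+1·0+1·4 = 4
Y: 4·2 = 8 | 2·0+1·3+1·5 = 8
J: 4·3 = 12 | 2·2+1·6+1·2 = 12
B: 4·2 = 8 | 2·0+1·3+1·5 = 8
gcd(4,2,1,1) = 1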